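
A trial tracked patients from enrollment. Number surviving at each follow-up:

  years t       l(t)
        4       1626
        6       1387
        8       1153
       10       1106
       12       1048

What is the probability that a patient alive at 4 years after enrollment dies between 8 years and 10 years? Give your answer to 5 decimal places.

0.02891

This is the probability of reaching 8 but not 10, conditional on being alive at 4: (l(8) − l(10)) / l(4).
= (1153 − 1106) / 1626 = 47 / 1626 = 0.028905.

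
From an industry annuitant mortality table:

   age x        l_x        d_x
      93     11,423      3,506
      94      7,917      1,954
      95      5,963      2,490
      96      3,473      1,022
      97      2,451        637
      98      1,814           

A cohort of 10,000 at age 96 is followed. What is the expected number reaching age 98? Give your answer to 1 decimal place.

5223.2

The relevant probability is 1,814/3,473 = 0.522315.
Expected number = 10,000 × 0.522315 = 5223.2.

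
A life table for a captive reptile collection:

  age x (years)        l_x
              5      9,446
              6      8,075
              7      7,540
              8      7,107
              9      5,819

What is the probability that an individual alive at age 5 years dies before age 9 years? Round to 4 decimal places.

0.3840

P(die before 9 | alive at 5) = 1 − l_9/l_5 = 1 − 5,819/9,446 = (3,627)/9,446 = 0.383972.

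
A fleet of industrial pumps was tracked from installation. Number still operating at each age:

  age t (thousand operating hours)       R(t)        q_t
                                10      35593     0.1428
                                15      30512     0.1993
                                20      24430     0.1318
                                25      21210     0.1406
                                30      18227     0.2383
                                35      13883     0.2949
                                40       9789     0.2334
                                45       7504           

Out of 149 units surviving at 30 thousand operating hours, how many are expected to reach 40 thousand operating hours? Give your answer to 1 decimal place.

80.0

The relevant probability is 9789/18227 = 0.537060.
Expected number = 149 × 0.537060 = 80.0.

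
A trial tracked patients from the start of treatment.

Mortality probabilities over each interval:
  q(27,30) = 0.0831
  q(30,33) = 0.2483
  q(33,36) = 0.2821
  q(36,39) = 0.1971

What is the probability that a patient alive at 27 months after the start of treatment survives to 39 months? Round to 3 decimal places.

0.397

P(survive 27→39) = (1 − 0.0831) × (1 − 0.2483) × (1 − 0.2821) × (1 − 0.1971).
= 0.9169 × 0.7517 × 0.7179 × 0.8029 = 0.397276.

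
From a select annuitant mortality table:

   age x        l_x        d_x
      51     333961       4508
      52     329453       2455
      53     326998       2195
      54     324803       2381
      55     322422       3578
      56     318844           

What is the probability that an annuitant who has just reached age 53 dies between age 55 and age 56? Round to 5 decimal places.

0.01094

This is the probability of reaching 55 but not 56, conditional on being alive at 53: (l_55 − l_56) / l_53.
= (322422 − 318844) / 326998 = 3578 / 326998 = 0.010942.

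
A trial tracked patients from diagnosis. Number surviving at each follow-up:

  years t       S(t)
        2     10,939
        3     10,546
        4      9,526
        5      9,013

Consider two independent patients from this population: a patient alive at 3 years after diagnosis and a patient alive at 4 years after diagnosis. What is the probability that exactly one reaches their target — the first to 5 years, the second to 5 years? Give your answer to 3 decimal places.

p₁ = S(5)/S(3) = 9,013/10,546 = 0.854637; p₂ = S(5)/S(4) = 9,013/9,526 = 0.946147.
P(exactly one) = p₁(1−p₂) + (1−p₁)p₂ = 0.046025 + 0.137535 = 0.183560.

0.184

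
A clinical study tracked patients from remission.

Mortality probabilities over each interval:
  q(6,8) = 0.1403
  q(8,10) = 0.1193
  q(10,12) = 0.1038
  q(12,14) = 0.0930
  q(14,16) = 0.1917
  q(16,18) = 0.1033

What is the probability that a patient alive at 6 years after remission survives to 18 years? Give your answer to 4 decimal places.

0.4461

The overall survival probability is (1 − 0.1403) × (1 − 0.1193) × (1 − 0.1038) × (1 − 0.0930) × (1 − 0.1917) × (1 − 0.1033).
= 0.8597 × 0.8807 × 0.8962 × 0.9070 × 0.8083 × 0.8967 = 0.446074.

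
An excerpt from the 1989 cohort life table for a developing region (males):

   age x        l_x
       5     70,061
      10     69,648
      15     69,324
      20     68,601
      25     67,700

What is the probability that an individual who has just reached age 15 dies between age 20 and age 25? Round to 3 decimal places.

0.013

We want 5|5q15 = (l_20 − l_25)/l_15.
This is the probability of reaching 20 but not 25, conditional on being alive at 15: (l_20 − l_25) / l_15.
= (68,601 − 67,700) / 69,324 = 901 / 69,324 = 0.012997.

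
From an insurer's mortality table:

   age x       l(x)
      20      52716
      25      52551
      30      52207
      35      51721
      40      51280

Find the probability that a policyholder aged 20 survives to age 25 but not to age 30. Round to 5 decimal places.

This is the probability of reaching 25 but not 30, conditional on being alive at 20: (l(25) − l(30)) / l(20).
= (52551 − 52207) / 52716 = 344 / 52716 = 0.006526.

0.00653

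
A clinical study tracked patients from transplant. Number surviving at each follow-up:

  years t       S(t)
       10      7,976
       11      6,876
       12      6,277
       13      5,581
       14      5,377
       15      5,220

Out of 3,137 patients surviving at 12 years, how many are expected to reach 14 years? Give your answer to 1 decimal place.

2687.2

The relevant probability is 5,377/6,277 = 0.856619.
Expected number = 3,137 × 0.856619 = 2687.2.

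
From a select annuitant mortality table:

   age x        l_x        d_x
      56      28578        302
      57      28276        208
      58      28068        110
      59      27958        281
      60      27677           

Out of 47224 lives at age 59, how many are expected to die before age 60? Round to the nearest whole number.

The relevant probability is 1 − 27677/27958 = 0.010051.
Expected number = 47224 × 0.010051 = 475.

475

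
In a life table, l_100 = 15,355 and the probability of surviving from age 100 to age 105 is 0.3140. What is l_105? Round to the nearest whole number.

4821

l_105 = l_100 × p = 15,355 × 0.3140 = 4821.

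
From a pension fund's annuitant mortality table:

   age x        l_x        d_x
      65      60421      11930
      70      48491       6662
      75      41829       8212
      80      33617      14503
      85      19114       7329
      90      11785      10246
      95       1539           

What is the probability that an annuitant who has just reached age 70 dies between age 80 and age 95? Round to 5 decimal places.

0.66152

We want 10|15q70 = (l_80 − l_95)/l_70.
This is the probability of reaching 80 but not 95, conditional on being alive at 70: (l_80 − l_95) / l_70.
= (33617 − 1539) / 48491 = 32078 / 48491 = 0.661525.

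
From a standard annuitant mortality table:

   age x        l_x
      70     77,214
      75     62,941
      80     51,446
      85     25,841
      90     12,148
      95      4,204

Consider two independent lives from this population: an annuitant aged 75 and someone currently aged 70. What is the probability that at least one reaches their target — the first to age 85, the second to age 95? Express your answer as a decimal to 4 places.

0.4427

p₁ = l_85/l_75 = 25,841/62,941 = 0.410559; p₂ = l_95/l_70 = 4,204/77,214 = 0.054446.
P(at least one) = 1 − (1−p₁)(1−p₂) = 1 − 0.589441 × 0.945554 = 0.442652.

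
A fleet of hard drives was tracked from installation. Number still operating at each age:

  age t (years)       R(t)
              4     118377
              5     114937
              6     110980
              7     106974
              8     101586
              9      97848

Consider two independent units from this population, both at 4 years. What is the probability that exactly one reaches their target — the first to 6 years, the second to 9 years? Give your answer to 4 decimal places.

p₁ = R(6)/R(4) = 110980/118377 = 0.937513; p₂ = R(9)/R(4) = 97848/118377 = 0.826579.
P(exactly one) = p₁(1−p₂) + (1−p₁)p₂ = 0.162584 + 0.051650 = 0.214235.

0.2142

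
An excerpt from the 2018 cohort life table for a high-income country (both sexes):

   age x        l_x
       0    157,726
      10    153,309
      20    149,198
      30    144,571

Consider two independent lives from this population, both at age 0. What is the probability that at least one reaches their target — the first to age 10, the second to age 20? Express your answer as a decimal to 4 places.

p₁ = l_10/l_0 = 153,309/157,726 = 0.971996; p₂ = l_20/l_0 = 149,198/157,726 = 0.945932.
P(at least one) = 1 − (1−p₁)(1−p₂) = 1 − 0.028004 × 0.054068 = 0.998486.

0.9985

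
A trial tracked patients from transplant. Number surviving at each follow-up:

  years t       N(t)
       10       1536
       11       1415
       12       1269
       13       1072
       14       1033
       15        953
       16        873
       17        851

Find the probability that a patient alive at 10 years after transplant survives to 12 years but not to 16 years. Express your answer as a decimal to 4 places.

0.2578

This is the probability of reaching 12 but not 16, conditional on being alive at 10: (N(12) − N(16)) / N(10).
= (1269 − 873) / 1536 = 396 / 1536 = 0.257813.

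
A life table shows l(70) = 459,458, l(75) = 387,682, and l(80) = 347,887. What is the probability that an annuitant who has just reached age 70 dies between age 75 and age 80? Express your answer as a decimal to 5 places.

This is the probability of reaching 75 but not 80, conditional on being alive at 70: (l(75) − l(80)) / l(70).
= (387,682 − 347,887) / 459,458 = 39,795 / 459,458 = 0.086613.

0.08661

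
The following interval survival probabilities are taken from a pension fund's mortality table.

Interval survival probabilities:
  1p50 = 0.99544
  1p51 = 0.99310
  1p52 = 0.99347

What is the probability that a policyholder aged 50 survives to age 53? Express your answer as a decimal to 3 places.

The overall survival probability is 0.99544 × 0.99310 × 0.99347.
= 0.982116.

0.982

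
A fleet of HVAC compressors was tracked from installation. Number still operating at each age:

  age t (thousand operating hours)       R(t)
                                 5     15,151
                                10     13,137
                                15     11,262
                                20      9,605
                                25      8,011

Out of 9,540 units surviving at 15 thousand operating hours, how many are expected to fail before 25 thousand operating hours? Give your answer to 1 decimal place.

2753.9

The relevant probability is 1 − 8,011/11,262 = 0.288670.
Expected number = 9,540 × 0.288670 = 2753.9.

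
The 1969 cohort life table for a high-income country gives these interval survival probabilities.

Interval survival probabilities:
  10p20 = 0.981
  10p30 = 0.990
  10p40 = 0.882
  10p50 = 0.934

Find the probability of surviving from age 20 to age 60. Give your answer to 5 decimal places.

0.80005

40p20 = 0.981 × 0.990 × 0.882 × 0.934.
= 0.800055.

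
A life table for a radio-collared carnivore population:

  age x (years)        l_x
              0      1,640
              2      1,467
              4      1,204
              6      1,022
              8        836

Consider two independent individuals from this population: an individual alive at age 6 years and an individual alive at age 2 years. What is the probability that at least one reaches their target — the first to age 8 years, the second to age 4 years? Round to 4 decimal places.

p₁ = l_8/l_6 = 836/1,022 = 0.818004; p₂ = l_4/l_2 = 1,204/1,467 = 0.820723.
P(at least one) = 1 − (1−p₁)(1−p₂) = 1 − 0.181996 × 0.179277 = 0.967372.

0.9674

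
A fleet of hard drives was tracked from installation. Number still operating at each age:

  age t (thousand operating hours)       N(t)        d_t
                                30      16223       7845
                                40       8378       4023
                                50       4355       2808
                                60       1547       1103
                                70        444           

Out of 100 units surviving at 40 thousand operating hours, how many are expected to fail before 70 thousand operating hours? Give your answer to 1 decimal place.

94.7

The relevant probability is 1 − 444/8378 = 0.947004.
Expected number = 100 × 0.947004 = 94.7.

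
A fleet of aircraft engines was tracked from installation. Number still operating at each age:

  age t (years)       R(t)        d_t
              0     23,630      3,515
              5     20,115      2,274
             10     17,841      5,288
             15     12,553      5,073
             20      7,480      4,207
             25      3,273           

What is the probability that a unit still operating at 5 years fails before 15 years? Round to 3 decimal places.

0.376

P(fail before 15 | operational at 5) = 1 − R(15)/R(5) = 1 − 12,553/20,115 = (7,562)/20,115 = 0.375938.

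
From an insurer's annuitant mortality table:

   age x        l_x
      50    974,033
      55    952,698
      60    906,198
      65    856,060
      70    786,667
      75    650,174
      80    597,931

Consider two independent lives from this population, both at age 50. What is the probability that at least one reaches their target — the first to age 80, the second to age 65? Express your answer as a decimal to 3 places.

p₁ = l_80/l_50 = 597,931/974,033 = 0.613871; p₂ = l_65/l_50 = 856,060/974,033 = 0.878882.
P(at least one) = 1 − (1−p₁)(1−p₂) = 1 − 0.386129 × 0.121118 = 0.953233.

0.953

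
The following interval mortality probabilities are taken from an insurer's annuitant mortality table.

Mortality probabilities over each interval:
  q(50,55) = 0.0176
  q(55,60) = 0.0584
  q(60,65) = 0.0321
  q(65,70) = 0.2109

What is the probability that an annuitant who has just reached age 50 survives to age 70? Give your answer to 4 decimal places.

P(survive 50→70) = (1 − 0.0176) × (1 − 0.0584) × (1 − 0.0321) × (1 − 0.2109).
= 0.9824 × 0.9416 × 0.9679 × 0.7891 = 0.706508.

0.7065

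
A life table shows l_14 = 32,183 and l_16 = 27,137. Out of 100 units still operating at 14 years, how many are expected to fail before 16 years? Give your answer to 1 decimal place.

15.7

The relevant probability is 1 − 27,137/32,183 = 0.156791.
Expected number = 100 × 0.156791 = 15.7.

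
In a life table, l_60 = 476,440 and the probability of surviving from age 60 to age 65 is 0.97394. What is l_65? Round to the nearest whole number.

l_65 = l_60 × p = 476,440 × 0.97394 = 464024.

464024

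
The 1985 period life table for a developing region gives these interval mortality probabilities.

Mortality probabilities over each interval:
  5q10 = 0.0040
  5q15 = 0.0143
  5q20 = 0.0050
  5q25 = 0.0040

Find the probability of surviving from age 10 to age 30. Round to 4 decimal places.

The overall survival probability is (1 − 0.0040) × (1 − 0.0143) × (1 − 0.0050) × (1 − 0.0040).
= 0.9960 × 0.9857 × 0.9950 × 0.9960 = 0.972941.

0.9729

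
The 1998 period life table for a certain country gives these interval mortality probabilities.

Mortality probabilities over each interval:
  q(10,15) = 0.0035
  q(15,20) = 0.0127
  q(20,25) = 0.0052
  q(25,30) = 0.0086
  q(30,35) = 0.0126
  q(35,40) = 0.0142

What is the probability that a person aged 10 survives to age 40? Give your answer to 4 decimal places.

0.9445

P(survive 10→40) = (1 − 0.0035) × (1 − 0.0127) × (1 − 0.0052) × (1 − 0.0086) × (1 − 0.0126) × (1 − 0.0142).
= 0.9965 × 0.9873 × 0.9948 × 0.9914 × 0.9874 × 0.9858 = 0.944481.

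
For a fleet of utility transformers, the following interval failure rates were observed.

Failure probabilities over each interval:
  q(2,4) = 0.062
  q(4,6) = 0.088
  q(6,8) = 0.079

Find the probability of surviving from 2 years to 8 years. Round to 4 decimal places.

0.7879

The overall survival probability is (1 − 0.062) × (1 − 0.088) × (1 − 0.079).
= 0.938 × 0.912 × 0.921 = 0.787875.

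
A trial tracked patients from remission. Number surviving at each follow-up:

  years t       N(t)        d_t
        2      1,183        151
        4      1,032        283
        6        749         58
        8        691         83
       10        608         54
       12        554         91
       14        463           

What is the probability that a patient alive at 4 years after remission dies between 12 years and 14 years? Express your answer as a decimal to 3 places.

0.088

This is the probability of reaching 12 but not 14, conditional on being alive at 4: (N(12) − N(14)) / N(4).
= (554 − 463) / 1,032 = 91 / 1,032 = 0.088178.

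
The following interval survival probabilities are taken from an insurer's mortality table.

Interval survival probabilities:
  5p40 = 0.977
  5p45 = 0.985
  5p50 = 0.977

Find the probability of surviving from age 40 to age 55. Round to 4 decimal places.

15p40 = 0.977 × 0.985 × 0.977.
= 0.940211.

0.9402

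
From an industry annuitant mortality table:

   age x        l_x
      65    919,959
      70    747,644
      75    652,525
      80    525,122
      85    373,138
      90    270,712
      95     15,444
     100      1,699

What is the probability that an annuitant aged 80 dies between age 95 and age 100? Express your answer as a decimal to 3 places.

We want 15|5q80 = (l_95 − l_100)/l_80.
This is the probability of reaching 95 but not 100, conditional on being alive at 80: (l_95 − l_100) / l_80.
= (15,444 − 1,699) / 525,122 = 13,745 / 525,122 = 0.026175.

0.026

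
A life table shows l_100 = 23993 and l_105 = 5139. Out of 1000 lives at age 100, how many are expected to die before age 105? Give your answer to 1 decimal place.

The relevant probability is 1 − 5139/23993 = 0.785813.
Expected number = 1000 × 0.785813 = 785.8.

785.8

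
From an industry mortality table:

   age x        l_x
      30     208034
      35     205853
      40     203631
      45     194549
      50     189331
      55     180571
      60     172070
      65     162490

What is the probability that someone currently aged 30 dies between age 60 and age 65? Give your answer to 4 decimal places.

We want 30|5q30 = (l_60 − l_65)/l_30.
This is the probability of reaching 60 but not 65, conditional on being alive at 30: (l_60 − l_65) / l_30.
= (172070 − 162490) / 208034 = 9580 / 208034 = 0.046050.

0.0461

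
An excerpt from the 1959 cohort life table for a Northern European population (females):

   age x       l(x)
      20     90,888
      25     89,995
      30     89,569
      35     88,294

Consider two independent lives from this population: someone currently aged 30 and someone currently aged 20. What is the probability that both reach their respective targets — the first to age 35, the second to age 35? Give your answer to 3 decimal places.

p₁ = l(35)/l(30) = 88,294/89,569 = 0.985765; p₂ = l(35)/l(20) = 88,294/90,888 = 0.971459.
P(both) = p₁ × p₂ = 0.985765 × 0.971459 = 0.957630.

0.958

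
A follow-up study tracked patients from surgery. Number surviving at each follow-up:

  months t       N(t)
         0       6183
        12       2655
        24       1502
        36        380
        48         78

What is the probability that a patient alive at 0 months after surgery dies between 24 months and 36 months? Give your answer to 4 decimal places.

This is the probability of reaching 24 but not 36, conditional on being alive at 0: (N(24) − N(36)) / N(0).
= (1502 − 380) / 6183 = 1122 / 6183 = 0.181465.

0.1815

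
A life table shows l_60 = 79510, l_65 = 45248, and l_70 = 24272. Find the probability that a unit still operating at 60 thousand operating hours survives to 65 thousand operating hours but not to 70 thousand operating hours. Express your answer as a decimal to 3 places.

0.264

This is the probability of reaching 65 but not 70, conditional on being operational at 60: (l_65 − l_70) / l_60.
= (45248 − 24272) / 79510 = 20976 / 79510 = 0.263816.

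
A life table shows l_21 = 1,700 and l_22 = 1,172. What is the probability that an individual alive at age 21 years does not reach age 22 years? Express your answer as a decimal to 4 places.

0.3106

P(die before 22 | alive at 21) = 1 − l_22/l_21 = 1 − 1,172/1,700 = (528)/1,700 = 0.310588.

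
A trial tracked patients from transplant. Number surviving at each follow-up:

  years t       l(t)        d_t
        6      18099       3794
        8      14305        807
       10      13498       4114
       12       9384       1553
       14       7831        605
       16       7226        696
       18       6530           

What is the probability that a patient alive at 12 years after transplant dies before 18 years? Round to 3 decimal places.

0.304

P(die before 18 | alive at 12) = 1 − l(18)/l(12) = 1 − 6530/9384 = (2854)/9384 = 0.304135.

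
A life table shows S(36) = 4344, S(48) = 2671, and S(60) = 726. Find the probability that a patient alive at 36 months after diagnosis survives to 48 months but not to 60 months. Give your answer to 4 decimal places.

This is the probability of reaching 48 but not 60, conditional on being alive at 36: (S(48) − S(60)) / S(36).
= (2671 − 726) / 4344 = 1945 / 4344 = 0.447744.

0.4477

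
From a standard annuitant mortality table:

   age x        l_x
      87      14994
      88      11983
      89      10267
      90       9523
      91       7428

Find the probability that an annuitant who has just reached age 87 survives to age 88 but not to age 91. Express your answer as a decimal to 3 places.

We want 1|3q87 = (l_88 − l_91)/l_87.
This is the probability of reaching 88 but not 91, conditional on being alive at 87: (l_88 − l_91) / l_87.
= (11983 − 7428) / 14994 = 4555 / 14994 = 0.303788.

0.304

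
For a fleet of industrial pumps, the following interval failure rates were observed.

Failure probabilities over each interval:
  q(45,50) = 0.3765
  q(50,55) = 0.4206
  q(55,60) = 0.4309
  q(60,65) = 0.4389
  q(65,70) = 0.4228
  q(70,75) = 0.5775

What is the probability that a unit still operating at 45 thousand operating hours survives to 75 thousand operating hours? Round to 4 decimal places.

0.0281

Chaining the interval survival probabilities: (1 − 0.3765) × (1 − 0.4206) × (1 − 0.4309) × (1 − 0.4389) × (1 − 0.4228) × (1 − 0.5775).
= 0.6235 × 0.5794 × 0.5691 × 0.5611 × 0.5772 × 0.4225 = 0.028132.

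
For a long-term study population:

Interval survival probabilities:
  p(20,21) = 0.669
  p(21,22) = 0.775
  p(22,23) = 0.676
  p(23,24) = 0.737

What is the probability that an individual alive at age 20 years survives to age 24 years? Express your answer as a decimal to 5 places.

0.25831

P(survive 20→24) = 0.669 × 0.775 × 0.676 × 0.737.
= 0.258310.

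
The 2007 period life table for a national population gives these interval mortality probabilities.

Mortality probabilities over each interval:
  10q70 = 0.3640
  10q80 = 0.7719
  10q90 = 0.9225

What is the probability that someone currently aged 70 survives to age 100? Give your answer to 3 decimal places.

0.011

30p70 = (1 − 0.3640) × (1 − 0.7719) × (1 − 0.9225).
= 0.6360 × 0.2281 × 0.0775 = 0.011243.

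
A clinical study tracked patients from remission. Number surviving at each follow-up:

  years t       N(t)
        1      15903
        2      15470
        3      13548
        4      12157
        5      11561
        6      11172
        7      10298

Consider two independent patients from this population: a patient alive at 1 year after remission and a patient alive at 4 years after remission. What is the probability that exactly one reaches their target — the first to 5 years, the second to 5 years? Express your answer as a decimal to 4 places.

p₁ = N(5)/N(1) = 11561/15903 = 0.726970; p₂ = N(5)/N(4) = 11561/12157 = 0.950975.
P(exactly one) = p₁(1−p₂) + (1−p₁)p₂ = 0.035640 + 0.259645 = 0.295284.

0.2953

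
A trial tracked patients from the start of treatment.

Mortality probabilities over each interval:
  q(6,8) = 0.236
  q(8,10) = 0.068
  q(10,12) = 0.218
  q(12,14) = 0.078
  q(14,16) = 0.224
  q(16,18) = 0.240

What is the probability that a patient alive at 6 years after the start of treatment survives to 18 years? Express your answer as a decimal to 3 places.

Chaining the interval survival probabilities: (1 − 0.236) × (1 − 0.068) × (1 − 0.218) × (1 − 0.078) × (1 − 0.224) × (1 − 0.240).
= 0.764 × 0.932 × 0.782 × 0.922 × 0.776 × 0.760 = 0.302777.

0.303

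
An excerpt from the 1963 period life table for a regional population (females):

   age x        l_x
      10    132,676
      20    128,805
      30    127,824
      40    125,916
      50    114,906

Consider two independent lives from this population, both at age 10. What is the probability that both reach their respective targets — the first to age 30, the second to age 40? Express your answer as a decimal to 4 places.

0.9143

p₁ = l_30/l_10 = 127,824/132,676 = 0.963430; p₂ = l_40/l_10 = 125,916/132,676 = 0.949049.
P(both) = p₁ × p₂ = 0.963430 × 0.949049 = 0.914342.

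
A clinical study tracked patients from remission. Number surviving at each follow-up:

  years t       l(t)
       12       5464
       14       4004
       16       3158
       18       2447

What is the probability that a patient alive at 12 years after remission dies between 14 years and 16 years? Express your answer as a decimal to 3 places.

This is the probability of reaching 14 but not 16, conditional on being alive at 12: (l(14) − l(16)) / l(12).
= (4004 − 3158) / 5464 = 846 / 5464 = 0.154832.

0.155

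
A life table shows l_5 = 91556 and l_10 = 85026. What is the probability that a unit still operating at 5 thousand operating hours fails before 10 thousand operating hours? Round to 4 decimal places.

P(fail before 10 | operational at 5) = 1 − l_10/l_5 = 1 − 85026/91556 = (6530)/91556 = 0.071322.

0.0713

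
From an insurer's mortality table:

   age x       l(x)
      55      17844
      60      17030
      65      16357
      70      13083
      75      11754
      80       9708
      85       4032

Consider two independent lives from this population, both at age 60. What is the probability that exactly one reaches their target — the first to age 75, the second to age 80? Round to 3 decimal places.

0.473

p₁ = l(75)/l(60) = 11754/17030 = 0.690194; p₂ = l(80)/l(60) = 9708/17030 = 0.570053.
P(exactly one) = p₁(1−p₂) + (1−p₁)p₂ = 0.296747 + 0.176606 = 0.473353.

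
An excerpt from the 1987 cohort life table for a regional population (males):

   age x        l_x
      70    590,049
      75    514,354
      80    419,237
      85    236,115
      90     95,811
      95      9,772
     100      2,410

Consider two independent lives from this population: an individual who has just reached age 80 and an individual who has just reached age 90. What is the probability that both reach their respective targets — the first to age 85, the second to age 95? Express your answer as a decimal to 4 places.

p₁ = l_85/l_80 = 236,115/419,237 = 0.563202; p₂ = l_95/l_90 = 9,772/95,811 = 0.101992.
P(both) = p₁ × p₂ = 0.563202 × 0.101992 = 0.057442.

0.0574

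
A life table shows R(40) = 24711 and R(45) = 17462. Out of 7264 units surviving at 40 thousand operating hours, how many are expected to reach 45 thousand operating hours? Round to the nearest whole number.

The relevant probability is 17462/24711 = 0.706649.
Expected number = 7264 × 0.706649 = 5133.

5133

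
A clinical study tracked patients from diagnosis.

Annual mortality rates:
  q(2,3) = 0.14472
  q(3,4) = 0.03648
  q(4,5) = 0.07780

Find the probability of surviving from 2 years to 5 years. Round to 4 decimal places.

The overall survival probability is (1 − 0.14472) × (1 − 0.03648) × (1 − 0.07780).
= 0.85528 × 0.96352 × 0.92220 = 0.759966.

0.7600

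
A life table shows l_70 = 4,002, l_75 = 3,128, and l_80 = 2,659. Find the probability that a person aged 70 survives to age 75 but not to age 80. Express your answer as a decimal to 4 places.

0.1172

We want 5|5q70 = (l_75 − l_80)/l_70.
This is the probability of reaching 75 but not 80, conditional on being alive at 70: (l_75 − l_80) / l_70.
= (3,128 − 2,659) / 4,002 = 469 / 4,002 = 0.117191.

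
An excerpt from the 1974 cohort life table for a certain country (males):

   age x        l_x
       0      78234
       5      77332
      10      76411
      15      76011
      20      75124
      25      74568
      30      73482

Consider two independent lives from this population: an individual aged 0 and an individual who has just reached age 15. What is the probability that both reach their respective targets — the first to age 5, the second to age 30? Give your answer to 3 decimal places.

0.956

p₁ = l_5/l_0 = 77332/78234 = 0.988470; p₂ = l_30/l_15 = 73482/76011 = 0.966728.
P(both) = p₁ × p₂ = 0.988470 × 0.966728 = 0.955582.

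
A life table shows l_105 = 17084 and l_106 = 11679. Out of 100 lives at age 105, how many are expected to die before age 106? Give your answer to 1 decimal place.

The relevant probability is 1 − 11679/17084 = 0.316378.
Expected number = 100 × 0.316378 = 31.6.

31.6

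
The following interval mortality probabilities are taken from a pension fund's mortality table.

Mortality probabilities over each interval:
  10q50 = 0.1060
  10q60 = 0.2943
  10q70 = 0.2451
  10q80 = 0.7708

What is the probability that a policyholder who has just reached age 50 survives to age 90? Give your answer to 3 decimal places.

0.109

40p50 = (1 − 0.1060) × (1 − 0.2943) × (1 − 0.2451) × (1 − 0.7708).
= 0.8940 × 0.7057 × 0.7549 × 0.2292 = 0.109160.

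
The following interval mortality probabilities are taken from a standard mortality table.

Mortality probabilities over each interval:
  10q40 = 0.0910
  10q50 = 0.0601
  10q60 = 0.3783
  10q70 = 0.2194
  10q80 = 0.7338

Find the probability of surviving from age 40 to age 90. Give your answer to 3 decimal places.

Chaining the interval survival probabilities: (1 − 0.0910) × (1 − 0.0601) × (1 − 0.3783) × (1 − 0.2194) × (1 − 0.7338).
= 0.9090 × 0.9399 × 0.6217 × 0.7806 × 0.2662 = 0.110373.

0.110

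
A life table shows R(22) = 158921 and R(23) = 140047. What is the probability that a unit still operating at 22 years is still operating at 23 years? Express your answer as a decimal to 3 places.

The conditional survival probability is R(23)/R(22) = 140047/158921 = 0.881237.

0.881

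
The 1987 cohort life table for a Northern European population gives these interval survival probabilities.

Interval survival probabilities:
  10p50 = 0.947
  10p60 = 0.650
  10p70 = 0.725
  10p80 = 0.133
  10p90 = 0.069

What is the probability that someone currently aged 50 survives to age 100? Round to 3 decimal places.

The overall survival probability is 0.947 × 0.650 × 0.725 × 0.133 × 0.069.
= 0.004095.

0.004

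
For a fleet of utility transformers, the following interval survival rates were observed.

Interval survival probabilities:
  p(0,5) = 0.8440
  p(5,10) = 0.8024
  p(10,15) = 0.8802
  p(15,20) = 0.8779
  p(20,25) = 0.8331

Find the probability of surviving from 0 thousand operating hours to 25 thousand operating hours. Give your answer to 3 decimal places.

The overall survival probability is 0.8440 × 0.8024 × 0.8802 × 0.8779 × 0.8331.
= 0.435970.

0.436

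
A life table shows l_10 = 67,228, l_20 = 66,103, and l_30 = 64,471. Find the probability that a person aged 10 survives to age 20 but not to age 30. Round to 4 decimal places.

0.0243

This is the probability of reaching 20 but not 30, conditional on being alive at 10: (l_20 − l_30) / l_10.
= (66,103 − 64,471) / 67,228 = 1,632 / 67,228 = 0.024276.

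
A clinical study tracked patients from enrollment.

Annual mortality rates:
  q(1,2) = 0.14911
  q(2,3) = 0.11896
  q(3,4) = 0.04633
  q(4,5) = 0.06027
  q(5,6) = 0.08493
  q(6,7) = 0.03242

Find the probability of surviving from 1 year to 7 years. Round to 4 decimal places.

Survival from 1 to 7 is the product of surviving each interval: (1 − 0.14911) × (1 − 0.11896) × (1 − 0.04633) × (1 − 0.06027) × (1 − 0.08493) × (1 − 0.03242).
= 0.85089 × 0.88104 × 0.95367 × 0.93973 × 0.91507 × 0.96758 = 0.594855.

0.5949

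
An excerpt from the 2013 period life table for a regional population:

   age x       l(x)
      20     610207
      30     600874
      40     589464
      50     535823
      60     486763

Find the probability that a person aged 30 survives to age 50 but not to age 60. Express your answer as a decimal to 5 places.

0.08165

This is the probability of reaching 50 but not 60, conditional on being alive at 30: (l(50) − l(60)) / l(30).
= (535823 − 486763) / 600874 = 49060 / 600874 = 0.081648.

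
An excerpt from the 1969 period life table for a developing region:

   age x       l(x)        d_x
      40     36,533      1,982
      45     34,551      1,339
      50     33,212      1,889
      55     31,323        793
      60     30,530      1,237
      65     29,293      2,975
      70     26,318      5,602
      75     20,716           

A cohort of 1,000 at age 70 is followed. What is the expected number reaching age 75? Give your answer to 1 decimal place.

787.1

The relevant probability is 20,716/26,318 = 0.787142.
Expected number = 1,000 × 0.787142 = 787.1.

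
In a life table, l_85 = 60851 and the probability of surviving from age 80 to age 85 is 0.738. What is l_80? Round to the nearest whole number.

l_80 = l_85 / p = 60851 / 0.738 = 82454.

82454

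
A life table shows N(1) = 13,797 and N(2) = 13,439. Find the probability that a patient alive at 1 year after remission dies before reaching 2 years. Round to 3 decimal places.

P(die before 2 | alive at 1) = 1 − N(2)/N(1) = 1 − 13,439/13,797 = (358)/13,797 = 0.025948.

0.026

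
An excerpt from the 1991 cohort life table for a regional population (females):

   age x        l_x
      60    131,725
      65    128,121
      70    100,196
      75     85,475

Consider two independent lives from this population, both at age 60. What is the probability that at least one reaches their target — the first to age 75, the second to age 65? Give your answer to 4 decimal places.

0.9904

p₁ = l_75/l_60 = 85,475/131,725 = 0.648890; p₂ = l_65/l_60 = 128,121/131,725 = 0.972640.
P(at least one) = 1 − (1−p₁)(1−p₂) = 1 − 0.351110 × 0.027360 = 0.990394.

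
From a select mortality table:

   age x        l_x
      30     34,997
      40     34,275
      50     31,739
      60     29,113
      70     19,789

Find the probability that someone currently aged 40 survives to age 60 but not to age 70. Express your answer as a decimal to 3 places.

0.272

We want 20|10q40 = (l_60 − l_70)/l_40.
This is the probability of reaching 60 but not 70, conditional on being alive at 40: (l_60 − l_70) / l_40.
= (29,113 − 19,789) / 34,275 = 9,324 / 34,275 = 0.272035.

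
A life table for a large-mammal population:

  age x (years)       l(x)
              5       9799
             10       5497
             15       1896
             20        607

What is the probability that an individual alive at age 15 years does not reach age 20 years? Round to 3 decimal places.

P(die before 20 | alive at 15) = 1 − l(20)/l(15) = 1 − 607/1896 = (1289)/1896 = 0.679852.

0.680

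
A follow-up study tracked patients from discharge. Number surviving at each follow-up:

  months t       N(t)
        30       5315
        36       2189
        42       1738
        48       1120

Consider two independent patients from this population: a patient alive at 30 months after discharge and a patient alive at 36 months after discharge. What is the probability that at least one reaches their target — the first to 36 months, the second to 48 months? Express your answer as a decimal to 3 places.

p₁ = N(36)/N(30) = 2189/5315 = 0.411853; p₂ = N(48)/N(36) = 1120/2189 = 0.511649.
P(at least one) = 1 − (1−p₁)(1−p₂) = 1 − 0.588147 × 0.488351 = 0.712778.

0.713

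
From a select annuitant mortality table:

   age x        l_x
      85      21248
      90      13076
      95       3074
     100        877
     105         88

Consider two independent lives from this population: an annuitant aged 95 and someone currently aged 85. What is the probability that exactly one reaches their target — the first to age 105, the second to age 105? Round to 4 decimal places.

p₁ = l_105/l_95 = 88/3074 = 0.028627; p₂ = l_105/l_85 = 88/21248 = 0.004142.
P(exactly one) = p₁(1−p₂) + (1−p₁)p₂ = 0.028508 + 0.004023 = 0.032532.

0.0325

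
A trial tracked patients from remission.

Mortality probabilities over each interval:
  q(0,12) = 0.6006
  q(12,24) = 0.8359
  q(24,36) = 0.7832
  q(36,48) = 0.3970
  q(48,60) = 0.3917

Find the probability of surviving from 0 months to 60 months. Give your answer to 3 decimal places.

Chaining the interval survival probabilities: (1 − 0.6006) × (1 − 0.8359) × (1 − 0.7832) × (1 − 0.3970) × (1 − 0.3917).
= 0.3994 × 0.1641 × 0.2168 × 0.6030 × 0.6083 = 0.005212.

0.005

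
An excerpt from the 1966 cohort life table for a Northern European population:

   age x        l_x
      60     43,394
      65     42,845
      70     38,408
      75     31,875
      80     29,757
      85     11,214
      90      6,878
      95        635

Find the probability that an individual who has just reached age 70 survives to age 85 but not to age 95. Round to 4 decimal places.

0.2754

We want 15|10q70 = (l_85 − l_95)/l_70.
This is the probability of reaching 85 but not 95, conditional on being alive at 70: (l_85 − l_95) / l_70.
= (11,214 − 635) / 38,408 = 10,579 / 38,408 = 0.275437.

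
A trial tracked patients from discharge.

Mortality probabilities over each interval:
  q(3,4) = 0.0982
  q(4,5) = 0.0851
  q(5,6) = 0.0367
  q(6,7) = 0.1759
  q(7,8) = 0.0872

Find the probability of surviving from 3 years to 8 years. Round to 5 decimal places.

0.59786

Chaining the interval survival probabilities: (1 − 0.0982) × (1 − 0.0851) × (1 − 0.0367) × (1 − 0.1759) × (1 − 0.0872).
= 0.9018 × 0.9149 × 0.9633 × 0.8241 × 0.9128 = 0.597862.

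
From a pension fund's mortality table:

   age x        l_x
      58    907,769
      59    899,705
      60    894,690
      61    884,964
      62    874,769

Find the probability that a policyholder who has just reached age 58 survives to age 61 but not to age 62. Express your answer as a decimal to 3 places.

We want 3|1q58 = (l_61 − l_62)/l_58.
This is the probability of reaching 61 but not 62, conditional on being alive at 58: (l_61 − l_62) / l_58.
= (884,964 − 874,769) / 907,769 = 10,195 / 907,769 = 0.011231.

0.011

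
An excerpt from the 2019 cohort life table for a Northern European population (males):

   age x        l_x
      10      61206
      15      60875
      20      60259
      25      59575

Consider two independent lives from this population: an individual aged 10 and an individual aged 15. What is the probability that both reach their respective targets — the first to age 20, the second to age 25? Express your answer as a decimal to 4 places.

p₁ = l_20/l_10 = 60259/61206 = 0.984528; p₂ = l_25/l_15 = 59575/60875 = 0.978645.
P(both) = p₁ × p₂ = 0.984528 × 0.978645 = 0.963503.

0.9635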